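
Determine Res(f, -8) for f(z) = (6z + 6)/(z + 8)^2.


Step 1: Pole of order 2 at z = -8
Step 2: Res = lim d/dz [(z + 8)^2 * f(z)] as z -> -8
Step 3: (z + 8)^2 * f(z) = 6z + 6
Step 4: d/dz[6z + 6] = 6

6


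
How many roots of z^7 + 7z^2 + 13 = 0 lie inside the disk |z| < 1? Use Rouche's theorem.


Step 1: On |z| = 1 the three terms have sizes |z^7| = 1^7 = 1, |7z^2| = 7*1^2 = 7, |13| = 13
Step 2: The dominant term is g(z) = 13; let h(z) = z^7 + 7z^2 so f = g + h
Step 3: On |z| = 1: |g| = 13 and |h| <= 1 + 7 = 8
Step 4: Since 13 > 8, |h| < |g| on |z| = 1, so by Rouche f has the same number of zeros as g inside |z| < 1
Step 5: g(z) = 13 is a nonzero constant with no zeros inside |z| < 1. Answer = 0

0


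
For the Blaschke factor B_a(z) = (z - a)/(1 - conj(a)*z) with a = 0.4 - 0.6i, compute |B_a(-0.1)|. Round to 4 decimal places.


Step 1: Numerator z0 - a = -0.1 - (0.4 - 0.6i) = -0.5 + 0.6i
Step 2: Denominator 1 - conj(a)*z0 = 1 - (0.4 + 0.6i)*(-0.1) = 1.04 + 0.06i
Step 3: |z0 - a|^2 = (-0.5)^2 + 0.6^2 = 0.61; |1 - conj(a)*z0|^2 = 1.04^2 + 0.06^2 = 1.0852
Step 4: |B_a(-0.1)| = sqrt(0.61 / 1.0852) = sqrt(0.562108)
Step 5: = 0.7497

0.7497


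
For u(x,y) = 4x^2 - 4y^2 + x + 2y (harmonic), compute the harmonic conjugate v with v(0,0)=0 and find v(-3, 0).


Step 1: v_x = -u_y = 8y - 2
Step 2: v_y = u_x = 8x + 1
Step 3: v = 8xy - 2x + y + C
Step 4: v(0,0) = 0 => C = 0
Step 5: v(-3, 0) = 6

6


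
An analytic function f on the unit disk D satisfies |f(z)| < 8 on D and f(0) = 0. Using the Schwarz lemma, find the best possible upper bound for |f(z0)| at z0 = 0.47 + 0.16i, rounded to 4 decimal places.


Step 1: g = f/8 maps D -> D with g(0) = 0, so by the Schwarz lemma |g(z)| <= |z|, i.e. |f(z)| <= 8|z|; this is sharp (f(z) = 8z).
Step 2: |z0|^2 = 0.47^2 + 0.16^2 = 0.2465
Step 3: |z0| = sqrt(0.2465) = 0.496488
Step 4: Best bound = 8 * |z0| = 8 * 0.496488 = 3.9719

3.9719


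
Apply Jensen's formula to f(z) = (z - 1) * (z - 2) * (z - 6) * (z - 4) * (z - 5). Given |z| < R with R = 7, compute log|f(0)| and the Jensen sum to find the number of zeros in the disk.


Jensen's formula: (1/2pi)*integral log|f(Re^it)|dt = log|f(0)| + sum_{|a_k|<R} log(R/|a_k|)
Step 1: f(0) = (-1) * (-2) * (-6) * (-4) * (-5) = -240
Step 2: log|f(0)| = log|1| + log|2| + log|6| + log|4| + log|5| = 5.4806
Step 3: Zeros inside |z| < 7: 1, 2, 6, 4, 5
Step 4: Jensen sum = log(7/1) + log(7/2) + log(7/6) + log(7/4) + log(7/5) = 4.2489
Step 5: n(R) = number of terms in the Jensen sum = count of zeros inside |z| < 7 = 5

5


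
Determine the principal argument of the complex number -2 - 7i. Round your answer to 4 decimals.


Step 1: z = -2 - 7i
Step 2: arg(z) = atan2(-7, -2)
Step 3: arg(z) = -1.8491

-1.8491


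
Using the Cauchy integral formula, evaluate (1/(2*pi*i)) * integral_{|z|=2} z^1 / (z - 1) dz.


Step 1: f(z) = z^1, a = 1 is inside |z| = 2
Step 2: By Cauchy integral formula: (1/(2pi*i)) * integral = f(a)
Step 3: f(1) = 1^1 = 1

1


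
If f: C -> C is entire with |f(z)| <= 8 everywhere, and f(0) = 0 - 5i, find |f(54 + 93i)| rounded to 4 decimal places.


Step 1: By Liouville's theorem, a bounded entire function is constant.
Step 2: f(z) = f(0) = 0 - 5i for all z.
Step 3: |f(w)| = |0 - 5i| = sqrt(0 + 25)
Step 4: = 5.0

5.0


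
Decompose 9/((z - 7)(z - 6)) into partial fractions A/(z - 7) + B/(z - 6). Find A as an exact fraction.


Step 1: Multiply both sides by (z - 7) and set z = 7
Step 2: A = 9 / (7 - 6)
Step 3: A = 9 / 1
Step 4: A = 9

9


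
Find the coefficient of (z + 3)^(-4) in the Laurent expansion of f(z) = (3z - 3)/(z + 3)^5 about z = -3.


Step 1: Write the numerator in powers of (z + 3): 3z - 3 = 3(z + 3) + (3*(-3) - 3) = 3(z + 3) - 12
Step 2: Divide by (z + 3)^5: f(z) = -12(z + 3)^(-5) + 3(z + 3)^(-4)
Step 3: This finite sum is the Laurent series of f about z = -3.
Step 4: Coefficient of (z + 3)^(-4) = coefficient of (z + 3) in the re-centred numerator = 3

3


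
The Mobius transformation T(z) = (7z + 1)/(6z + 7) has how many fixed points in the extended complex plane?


Step 1: Fixed points satisfy T(z) = z
Step 2: 6z^2 - 1 = 0
Step 3: Discriminant = 0^2 - 4*6*(-1) = 24
Step 4: Number of fixed points = 2

2


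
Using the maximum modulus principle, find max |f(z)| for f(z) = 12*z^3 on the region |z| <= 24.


Step 1: On |z| = 24, |f(z)| = 12 * |z|^3 = 12 * 24^3
Step 2: By maximum modulus principle, maximum is on boundary.
Step 3: Maximum = 12 * 13824 = 165888

165888


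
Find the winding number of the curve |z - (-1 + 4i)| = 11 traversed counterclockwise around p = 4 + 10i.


Step 1: Center c = (-1, 4), radius = 11
Step 2: |p - c|^2 = 5^2 + 6^2 = 61
Step 3: r^2 = 121
Step 4: |p-c| < r so winding number = 1

1


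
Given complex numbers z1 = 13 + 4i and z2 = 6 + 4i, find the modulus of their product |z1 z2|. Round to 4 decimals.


Step 1: |z1| = sqrt(13^2 + 4^2) = sqrt(185)
Step 2: |z2| = sqrt(6^2 + 4^2) = sqrt(52)
Step 3: |z1*z2| = |z1|*|z2| = sqrt(185) * sqrt(52) = sqrt(185 * 52) = sqrt(9620)
Step 4: = 98.0816

98.0816


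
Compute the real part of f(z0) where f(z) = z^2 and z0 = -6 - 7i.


Step 1: z0 = -6 - 7i
Step 2: z0^2 = (-6)^2 - (-7)^2 + 84i
Step 3: real part = 36 - 49 = -13

-13


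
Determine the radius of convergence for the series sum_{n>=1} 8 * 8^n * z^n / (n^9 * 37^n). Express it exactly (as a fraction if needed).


Step 1: General term a_n = 8 * 8^n / (n^9 * 37^n)
Step 2: By the root test, |a_n|^(1/n) = 8^(1/n) * 8 / (n^(9/n) * 37) -> 8/37 as n -> infinity (since 8^(1/n) -> 1 and n^(9/n) -> 1)
Step 3: R = 1/lim|a_n|^(1/n) = 37/8

37/8


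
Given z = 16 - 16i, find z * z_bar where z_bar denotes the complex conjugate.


Step 1: conj(z) = 16 + 16i
Step 2: z * conj(z) = 16^2 + (-16)^2
Step 3: = 256 + 256 = 512

512


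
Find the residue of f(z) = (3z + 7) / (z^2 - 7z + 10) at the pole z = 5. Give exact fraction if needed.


Step 1: Q(z) = z^2 - 7z + 10 = (z - 5)(z - 2)
Step 2: Q'(z) = 2z - 7
Step 3: Q'(5) = 3, P(5) = 22
Step 4: Res = P(5)/Q'(5) = 22/3 = 22/3

22/3


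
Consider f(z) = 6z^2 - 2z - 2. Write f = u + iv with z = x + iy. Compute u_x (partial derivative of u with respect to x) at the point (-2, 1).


Step 1: f(z) = 6(x+iy)^2 - 2(x+iy) - 2
Step 2: u = 6(x^2 - y^2) - 2x - 2
Step 3: u_x = 12x - 2
Step 4: At (-2, 1): u_x = -24 - 2 = -26

-26


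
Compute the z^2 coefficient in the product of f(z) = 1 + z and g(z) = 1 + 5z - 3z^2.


Step 1: z^2 term in f*g comes from: (1)*(-3z^2) + (z)*(5z) + (0)*(1)
Step 2: = -3 + 5 + 0
Step 3: = 2

2


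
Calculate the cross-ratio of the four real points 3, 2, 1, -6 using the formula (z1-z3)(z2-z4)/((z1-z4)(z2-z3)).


Step 1: (z1-z3)(z2-z4) = 2 * 8 = 16
Step 2: (z1-z4)(z2-z3) = 9 * 1 = 9
Step 3: Cross-ratio = 16/9 = 16/9

16/9


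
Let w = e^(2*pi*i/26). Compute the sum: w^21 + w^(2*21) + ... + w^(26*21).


Step 1: The sum sum_{j=1}^{n} w^(k*j) equals n if n | k, else 0.
Step 2: Here n = 26, k = 21
Step 3: Does n divide k? 26 | 21 -> False
Step 4: Sum = 0

0


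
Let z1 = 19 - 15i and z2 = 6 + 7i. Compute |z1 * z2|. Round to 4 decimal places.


Step 1: |z1| = sqrt(19^2 + (-15)^2) = sqrt(586)
Step 2: |z2| = sqrt(6^2 + 7^2) = sqrt(85)
Step 3: |z1*z2| = |z1|*|z2| = sqrt(586) * sqrt(85) = sqrt(586 * 85) = sqrt(49810)
Step 4: = 223.1815

223.1815


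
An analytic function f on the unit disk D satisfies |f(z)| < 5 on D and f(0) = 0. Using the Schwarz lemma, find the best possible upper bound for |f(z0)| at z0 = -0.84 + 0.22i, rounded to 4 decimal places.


Step 1: g = f/5 maps D -> D with g(0) = 0, so by the Schwarz lemma |g(z)| <= |z|, i.e. |f(z)| <= 5|z|; this is sharp (f(z) = 5z).
Step 2: |z0|^2 = (-0.84)^2 + 0.22^2 = 0.754
Step 3: |z0| = sqrt(0.754) = 0.868332
Step 4: Best bound = 5 * |z0| = 5 * 0.868332 = 4.3417

4.3417


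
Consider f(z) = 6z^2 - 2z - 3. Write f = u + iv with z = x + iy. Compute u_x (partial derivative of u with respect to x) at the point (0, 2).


Step 1: f(z) = 6(x+iy)^2 - 2(x+iy) - 3
Step 2: u = 6(x^2 - y^2) - 2x - 3
Step 3: u_x = 12x - 2
Step 4: At (0, 2): u_x = 0 - 2 = -2

-2


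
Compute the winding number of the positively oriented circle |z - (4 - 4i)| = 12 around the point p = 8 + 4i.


Step 1: Center c = (4, -4), radius = 12
Step 2: |p - c|^2 = 4^2 + 8^2 = 80
Step 3: r^2 = 144
Step 4: |p-c| < r so winding number = 1

1


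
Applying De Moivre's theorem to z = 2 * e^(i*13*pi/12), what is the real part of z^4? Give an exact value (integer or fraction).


Step 1: By De Moivre's theorem, z^4 = 2^4 * e^(i*4*13*pi/12) = 16 * (cos(13*pi/3) + i*sin(13*pi/3))
Step 2: |z|^4 = 2^4 = 16
Step 3: Reduce the angle mod 2*pi: 13*pi/3 - 4*pi = pi/3
Step 4: cos(pi/3) = 1/2
Step 5: Re(z^4) = 16 * 1/2 = 8

8


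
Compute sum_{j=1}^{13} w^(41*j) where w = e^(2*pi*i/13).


Step 1: The sum sum_{j=1}^{n} w^(k*j) equals n if n | k, else 0.
Step 2: Here n = 13, k = 41
Step 3: Does n divide k? 13 | 41 -> False
Step 4: Sum = 0

0


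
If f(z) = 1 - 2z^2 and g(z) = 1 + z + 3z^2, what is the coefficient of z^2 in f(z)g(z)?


Step 1: z^2 term in f*g comes from: (1)*(3z^2) + (0)*(z) + (-2z^2)*(1)
Step 2: = 3 + 0 - 2
Step 3: = 1

1


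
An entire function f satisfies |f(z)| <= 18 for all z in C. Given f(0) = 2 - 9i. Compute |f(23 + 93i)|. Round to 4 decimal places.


Step 1: By Liouville's theorem, a bounded entire function is constant.
Step 2: f(z) = f(0) = 2 - 9i for all z.
Step 3: |f(w)| = |2 - 9i| = sqrt(4 + 81)
Step 4: = 9.2195

9.2195


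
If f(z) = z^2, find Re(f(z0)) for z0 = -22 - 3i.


Step 1: z0 = -22 - 3i
Step 2: z0^2 = (-22)^2 - (-3)^2 + 132i
Step 3: real part = 484 - 9 = 475

475


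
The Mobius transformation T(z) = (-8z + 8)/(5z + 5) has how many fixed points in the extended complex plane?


Step 1: Fixed points satisfy T(z) = z
Step 2: 5z^2 + 13z - 8 = 0
Step 3: Discriminant = 13^2 - 4*5*(-8) = 329
Step 4: Number of fixed points = 2

2


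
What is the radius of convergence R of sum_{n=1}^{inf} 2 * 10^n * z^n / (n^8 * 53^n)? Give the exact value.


Step 1: General term a_n = 2 * 10^n / (n^8 * 53^n)
Step 2: By the root test, |a_n|^(1/n) = 2^(1/n) * 10 / (n^(8/n) * 53) -> 10/53 as n -> infinity (since 2^(1/n) -> 1 and n^(8/n) -> 1)
Step 3: R = 1/lim|a_n|^(1/n) = 53/10

53/10


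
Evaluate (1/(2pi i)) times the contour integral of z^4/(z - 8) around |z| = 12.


Step 1: f(z) = z^4, a = 8 is inside |z| = 12
Step 2: By Cauchy integral formula: (1/(2pi*i)) * integral = f(a)
Step 3: f(8) = 8^4 = 4096

4096


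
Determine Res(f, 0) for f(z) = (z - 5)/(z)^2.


Step 1: Pole of order 2 at z = 0
Step 2: Res = lim d/dz [(z)^2 * f(z)] as z -> 0
Step 3: (z)^2 * f(z) = z - 5
Step 4: d/dz[z - 5] = 1

1


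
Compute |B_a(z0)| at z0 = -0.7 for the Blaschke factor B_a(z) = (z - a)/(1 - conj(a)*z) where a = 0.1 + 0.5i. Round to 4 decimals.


Step 1: Numerator z0 - a = -0.7 - (0.1 + 0.5i) = -0.8 - 0.5i
Step 2: Denominator 1 - conj(a)*z0 = 1 - (0.1 - 0.5i)*(-0.7) = 1.07 - 0.35i
Step 3: |z0 - a|^2 = (-0.8)^2 + (-0.5)^2 = 0.89; |1 - conj(a)*z0|^2 = 1.07^2 + (-0.35)^2 = 1.2674
Step 4: |B_a(-0.7)| = sqrt(0.89 / 1.2674) = sqrt(0.702225)
Step 5: = 0.838

0.838


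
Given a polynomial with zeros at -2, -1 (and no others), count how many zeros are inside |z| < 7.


Step 1: Check each root:
  z = -2: |-2| = 2 < 7
  z = -1: |-1| = 1 < 7
Step 2: Count = 2

2


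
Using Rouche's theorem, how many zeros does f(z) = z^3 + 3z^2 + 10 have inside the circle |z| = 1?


Step 1: On |z| = 1 the three terms have sizes |z^3| = 1^3 = 1, |3z^2| = 3*1^2 = 3, |10| = 10
Step 2: The dominant term is g(z) = 10; let h(z) = z^3 + 3z^2 so f = g + h
Step 3: On |z| = 1: |g| = 10 and |h| <= 1 + 3 = 4
Step 4: Since 10 > 4, |h| < |g| on |z| = 1, so by Rouche f has the same number of zeros as g inside |z| < 1
Step 5: g(z) = 10 is a nonzero constant with no zeros inside |z| < 1. Answer = 0

0


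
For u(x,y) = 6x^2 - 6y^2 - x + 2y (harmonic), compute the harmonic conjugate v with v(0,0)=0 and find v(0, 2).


Step 1: v_x = -u_y = 12y - 2
Step 2: v_y = u_x = 12x - 1
Step 3: v = 12xy - 2x - y + C
Step 4: v(0,0) = 0 => C = 0
Step 5: v(0, 2) = -2

-2


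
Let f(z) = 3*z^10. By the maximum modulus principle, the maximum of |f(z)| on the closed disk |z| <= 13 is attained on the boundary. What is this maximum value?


Step 1: On |z| = 13, |f(z)| = 3 * |z|^10 = 3 * 13^10
Step 2: By maximum modulus principle, maximum is on boundary.
Step 3: Maximum = 3 * 137858491849 = 413575475547

413575475547


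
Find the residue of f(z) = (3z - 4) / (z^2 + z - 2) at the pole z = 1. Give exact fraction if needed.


Step 1: Q(z) = z^2 + z - 2 = (z - 1)(z + 2)
Step 2: Q'(z) = 2z + 1
Step 3: Q'(1) = 3, P(1) = -1
Step 4: Res = P(1)/Q'(1) = -1/3 = -1/3

-1/3


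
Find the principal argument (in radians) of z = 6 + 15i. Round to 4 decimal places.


Step 1: z = 6 + 15i
Step 2: arg(z) = atan2(15, 6)
Step 3: arg(z) = 1.1903

1.1903


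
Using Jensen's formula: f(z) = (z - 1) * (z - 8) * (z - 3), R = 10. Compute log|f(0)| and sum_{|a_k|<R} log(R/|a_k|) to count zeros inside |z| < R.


Jensen's formula: (1/2pi)*integral log|f(Re^it)|dt = log|f(0)| + sum_{|a_k|<R} log(R/|a_k|)
Step 1: f(0) = (-1) * (-8) * (-3) = -24
Step 2: log|f(0)| = log|1| + log|8| + log|3| = 3.1781
Step 3: Zeros inside |z| < 10: 1, 8, 3
Step 4: Jensen sum = log(10/1) + log(10/8) + log(10/3) = 3.7297
Step 5: n(R) = number of terms in the Jensen sum = count of zeros inside |z| < 10 = 3

3


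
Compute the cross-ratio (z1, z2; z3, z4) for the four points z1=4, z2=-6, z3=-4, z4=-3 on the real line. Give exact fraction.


Step 1: (z1-z3)(z2-z4) = 8 * (-3) = -24
Step 2: (z1-z4)(z2-z3) = 7 * (-2) = -14
Step 3: Cross-ratio = 24/14 = 12/7

12/7


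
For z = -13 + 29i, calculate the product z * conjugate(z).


Step 1: conj(z) = -13 - 29i
Step 2: z * conj(z) = (-13)^2 + 29^2
Step 3: = 169 + 841 = 1010

1010


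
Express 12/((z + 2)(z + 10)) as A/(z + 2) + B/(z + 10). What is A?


Step 1: Multiply both sides by (z + 2) and set z = -2
Step 2: A = 12 / (-2 + 10)
Step 3: A = 12 / 8
Step 4: A = 3/2

3/2


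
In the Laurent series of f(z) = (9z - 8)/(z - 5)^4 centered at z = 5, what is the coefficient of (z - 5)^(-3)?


Step 1: Write the numerator in powers of (z - 5): 9z - 8 = 9(z - 5) + (9*5 - 8) = 9(z - 5) + 37
Step 2: Divide by (z - 5)^4: f(z) = 37(z - 5)^(-4) + 9(z - 5)^(-3)
Step 3: This finite sum is the Laurent series of f about z = 5.
Step 4: Coefficient of (z - 5)^(-3) = coefficient of (z - 5) in the re-centred numerator = 9

9


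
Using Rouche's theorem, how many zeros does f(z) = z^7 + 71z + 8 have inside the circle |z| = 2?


Step 1: On |z| = 2 the three terms have sizes |z^7| = 2^7 = 128, |71z| = 71*2 = 142, |8| = 8
Step 2: The dominant term is g(z) = 71z; let h(z) = z^7 + 8 so f = g + h
Step 3: On |z| = 2: |g| = 142 and |h| <= 128 + 8 = 136
Step 4: Since 142 > 136, |h| < |g| on |z| = 2, so by Rouche f has the same number of zeros as g inside |z| < 2
Step 5: g(z) = 71z has 1 zero (at the origin, multiplicity 1) inside |z| < 2. Answer = 1

1


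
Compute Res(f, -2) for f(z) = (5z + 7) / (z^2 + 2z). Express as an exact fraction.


Step 1: Q(z) = z^2 + 2z = (z + 2)(z)
Step 2: Q'(z) = 2z + 2
Step 3: Q'(-2) = -2, P(-2) = -3
Step 4: Res = P(-2)/Q'(-2) = -3/(-2) = 3/2

3/2


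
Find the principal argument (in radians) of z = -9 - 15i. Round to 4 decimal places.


Step 1: z = -9 - 15i
Step 2: arg(z) = atan2(-15, -9)
Step 3: arg(z) = -2.1112

-2.1112


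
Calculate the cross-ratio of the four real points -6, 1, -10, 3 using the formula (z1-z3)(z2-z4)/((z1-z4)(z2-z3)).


Step 1: (z1-z3)(z2-z4) = 4 * (-2) = -8
Step 2: (z1-z4)(z2-z3) = (-9) * 11 = -99
Step 3: Cross-ratio = 8/99 = 8/99

8/99


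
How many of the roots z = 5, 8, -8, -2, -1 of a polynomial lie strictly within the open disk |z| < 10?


Step 1: Check each root:
  z = 5: |5| = 5 < 10
  z = 8: |8| = 8 < 10
  z = -8: |-8| = 8 < 10
  z = -2: |-2| = 2 < 10
  z = -1: |-1| = 1 < 10
Step 2: Count = 5

5


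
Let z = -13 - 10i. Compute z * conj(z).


Step 1: conj(z) = -13 + 10i
Step 2: z * conj(z) = (-13)^2 + (-10)^2
Step 3: = 169 + 100 = 269

269


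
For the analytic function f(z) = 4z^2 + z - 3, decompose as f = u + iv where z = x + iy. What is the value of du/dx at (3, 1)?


Step 1: f(z) = 4(x+iy)^2 + (x+iy) - 3
Step 2: u = 4(x^2 - y^2) + x - 3
Step 3: u_x = 8x + 1
Step 4: At (3, 1): u_x = 24 + 1 = 25

25


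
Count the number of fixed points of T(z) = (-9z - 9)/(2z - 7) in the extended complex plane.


Step 1: Fixed points satisfy T(z) = z
Step 2: 2z^2 + 2z + 9 = 0
Step 3: Discriminant = 2^2 - 4*2*9 = -68
Step 4: Number of fixed points = 2

2


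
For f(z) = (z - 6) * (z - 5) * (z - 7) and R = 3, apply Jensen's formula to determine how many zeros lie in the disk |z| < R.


Jensen's formula: (1/2pi)*integral log|f(Re^it)|dt = log|f(0)| + sum_{|a_k|<R} log(R/|a_k|)
Step 1: f(0) = (-6) * (-5) * (-7) = -210
Step 2: log|f(0)| = log|6| + log|5| + log|7| = 5.3471
Step 3: Zeros inside |z| < 3: none
Step 4: Jensen sum = (empty sum) = 0
Step 5: n(R) = number of terms in the Jensen sum = count of zeros inside |z| < 3 = 0

0


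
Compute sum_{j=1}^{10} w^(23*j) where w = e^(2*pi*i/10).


Step 1: The sum sum_{j=1}^{n} w^(k*j) equals n if n | k, else 0.
Step 2: Here n = 10, k = 23
Step 3: Does n divide k? 10 | 23 -> False
Step 4: Sum = 0

0


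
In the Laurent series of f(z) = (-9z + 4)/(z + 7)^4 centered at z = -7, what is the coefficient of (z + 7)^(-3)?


Step 1: Write the numerator in powers of (z + 7): -9z + 4 = -9(z + 7) + (-9*(-7) + 4) = -9(z + 7) + 67
Step 2: Divide by (z + 7)^4: f(z) = 67(z + 7)^(-4) - 9(z + 7)^(-3)
Step 3: This finite sum is the Laurent series of f about z = -7.
Step 4: Coefficient of (z + 7)^(-3) = coefficient of (z + 7) in the re-centred numerator = -9

-9


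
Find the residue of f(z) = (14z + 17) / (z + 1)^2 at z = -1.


Step 1: Pole of order 2 at z = -1
Step 2: Res = lim d/dz [(z + 1)^2 * f(z)] as z -> -1
Step 3: (z + 1)^2 * f(z) = 14z + 17
Step 4: d/dz[14z + 17] = 14

14


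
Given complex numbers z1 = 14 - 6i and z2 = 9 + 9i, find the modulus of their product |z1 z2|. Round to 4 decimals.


Step 1: |z1| = sqrt(14^2 + (-6)^2) = sqrt(232)
Step 2: |z2| = sqrt(9^2 + 9^2) = sqrt(162)
Step 3: |z1*z2| = |z1|*|z2| = sqrt(232) * sqrt(162) = sqrt(232 * 162) = sqrt(37584)
Step 4: = 193.8659

193.8659


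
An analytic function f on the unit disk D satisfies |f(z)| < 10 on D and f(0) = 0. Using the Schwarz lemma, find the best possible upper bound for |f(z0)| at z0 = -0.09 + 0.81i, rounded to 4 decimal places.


Step 1: g = f/10 maps D -> D with g(0) = 0, so by the Schwarz lemma |g(z)| <= |z|, i.e. |f(z)| <= 10|z|; this is sharp (f(z) = 10z).
Step 2: |z0|^2 = (-0.09)^2 + 0.81^2 = 0.6642
Step 3: |z0| = sqrt(0.6642) = 0.814985
Step 4: Best bound = 10 * |z0| = 10 * 0.814985 = 8.1498

8.1498


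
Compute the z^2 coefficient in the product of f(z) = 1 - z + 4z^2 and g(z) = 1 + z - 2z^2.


Step 1: z^2 term in f*g comes from: (1)*(-2z^2) + (-z)*(z) + (4z^2)*(1)
Step 2: = -2 - 1 + 4
Step 3: = 1

1


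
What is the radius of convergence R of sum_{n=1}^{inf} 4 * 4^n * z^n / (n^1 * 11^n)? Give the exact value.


Step 1: General term a_n = 4 * 4^n / (n^1 * 11^n)
Step 2: By the root test, |a_n|^(1/n) = 4^(1/n) * 4 / (n^(1/n) * 11) -> 4/11 as n -> infinity (since 4^(1/n) -> 1 and n^(1/n) -> 1)
Step 3: R = 1/lim|a_n|^(1/n) = 11/4

11/4


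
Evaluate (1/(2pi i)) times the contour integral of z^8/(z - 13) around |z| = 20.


Step 1: f(z) = z^8, a = 13 is inside |z| = 20
Step 2: By Cauchy integral formula: (1/(2pi*i)) * integral = f(a)
Step 3: f(13) = 13^8 = 815730721

815730721


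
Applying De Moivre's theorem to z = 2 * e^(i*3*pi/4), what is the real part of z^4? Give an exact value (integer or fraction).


Step 1: By De Moivre's theorem, z^4 = 2^4 * e^(i*4*3*pi/4) = 16 * (cos(3*pi) + i*sin(3*pi))
Step 2: |z|^4 = 2^4 = 16
Step 3: Reduce the angle mod 2*pi: 3*pi - 2*pi = pi
Step 4: cos(pi) = -1
Step 5: Re(z^4) = 16 * (-1) = -16

-16


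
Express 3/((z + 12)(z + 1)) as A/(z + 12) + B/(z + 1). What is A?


Step 1: Multiply both sides by (z + 12) and set z = -12
Step 2: A = 3 / (-12 + 1)
Step 3: A = 3 / (-11)
Step 4: A = -3/11

-3/11


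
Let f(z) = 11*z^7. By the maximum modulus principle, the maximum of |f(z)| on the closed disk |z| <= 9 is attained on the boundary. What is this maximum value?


Step 1: On |z| = 9, |f(z)| = 11 * |z|^7 = 11 * 9^7
Step 2: By maximum modulus principle, maximum is on boundary.
Step 3: Maximum = 11 * 4782969 = 52612659

52612659


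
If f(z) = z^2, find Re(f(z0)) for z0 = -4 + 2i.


Step 1: z0 = -4 + 2i
Step 2: z0^2 = (-4)^2 - 2^2 - 16i
Step 3: real part = 16 - 4 = 12

12


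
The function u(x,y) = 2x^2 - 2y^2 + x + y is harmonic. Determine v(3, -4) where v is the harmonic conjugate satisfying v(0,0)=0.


Step 1: v_x = -u_y = 4y - 1
Step 2: v_y = u_x = 4x + 1
Step 3: v = 4xy - x + y + C
Step 4: v(0,0) = 0 => C = 0
Step 5: v(3, -4) = -55

-55


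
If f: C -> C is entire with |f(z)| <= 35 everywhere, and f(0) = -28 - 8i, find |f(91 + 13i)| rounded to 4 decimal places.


Step 1: By Liouville's theorem, a bounded entire function is constant.
Step 2: f(z) = f(0) = -28 - 8i for all z.
Step 3: |f(w)| = |-28 - 8i| = sqrt(784 + 64)
Step 4: = 29.1204

29.1204


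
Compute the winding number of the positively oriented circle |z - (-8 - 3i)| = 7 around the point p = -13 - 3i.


Step 1: Center c = (-8, -3), radius = 7
Step 2: |p - c|^2 = (-5)^2 + 0^2 = 25
Step 3: r^2 = 49
Step 4: |p-c| < r so winding number = 1

1


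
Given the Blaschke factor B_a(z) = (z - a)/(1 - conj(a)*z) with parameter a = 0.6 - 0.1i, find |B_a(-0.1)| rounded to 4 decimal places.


Step 1: Numerator z0 - a = -0.1 - (0.6 - 0.1i) = -0.7 + 0.1i
Step 2: Denominator 1 - conj(a)*z0 = 1 - (0.6 + 0.1i)*(-0.1) = 1.06 + 0.01i
Step 3: |z0 - a|^2 = (-0.7)^2 + 0.1^2 = 0.5; |1 - conj(a)*z0|^2 = 1.06^2 + 0.01^2 = 1.1237
Step 4: |B_a(-0.1)| = sqrt(0.5 / 1.1237) = sqrt(0.444959)
Step 5: = 0.6671

0.6671


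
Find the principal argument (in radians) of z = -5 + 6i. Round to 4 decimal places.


Step 1: z = -5 + 6i
Step 2: arg(z) = atan2(6, -5)
Step 3: arg(z) = 2.2655

2.2655


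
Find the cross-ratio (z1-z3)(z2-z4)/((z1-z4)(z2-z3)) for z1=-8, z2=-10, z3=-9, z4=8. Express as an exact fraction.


Step 1: (z1-z3)(z2-z4) = 1 * (-18) = -18
Step 2: (z1-z4)(z2-z3) = (-16) * (-1) = 16
Step 3: Cross-ratio = -18/16 = -9/8

-9/8


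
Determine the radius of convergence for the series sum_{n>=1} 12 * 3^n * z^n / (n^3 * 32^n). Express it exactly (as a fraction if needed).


Step 1: General term a_n = 12 * 3^n / (n^3 * 32^n)
Step 2: By the root test, |a_n|^(1/n) = 12^(1/n) * 3 / (n^(3/n) * 32) -> 3/32 as n -> infinity (since 12^(1/n) -> 1 and n^(3/n) -> 1)
Step 3: R = 1/lim|a_n|^(1/n) = 32/3

32/3


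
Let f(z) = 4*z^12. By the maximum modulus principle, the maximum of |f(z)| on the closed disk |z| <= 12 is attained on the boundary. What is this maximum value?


Step 1: On |z| = 12, |f(z)| = 4 * |z|^12 = 4 * 12^12
Step 2: By maximum modulus principle, maximum is on boundary.
Step 3: Maximum = 4 * 8916100448256 = 35664401793024

35664401793024


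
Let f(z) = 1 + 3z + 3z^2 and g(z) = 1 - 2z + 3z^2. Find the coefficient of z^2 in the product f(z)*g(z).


Step 1: z^2 term in f*g comes from: (1)*(3z^2) + (3z)*(-2z) + (3z^2)*(1)
Step 2: = 3 - 6 + 3
Step 3: = 0

0


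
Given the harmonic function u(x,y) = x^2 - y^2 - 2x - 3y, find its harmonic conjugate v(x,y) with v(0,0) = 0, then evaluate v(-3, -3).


Step 1: v_x = -u_y = 2y + 3
Step 2: v_y = u_x = 2x - 2
Step 3: v = 2xy + 3x - 2y + C
Step 4: v(0,0) = 0 => C = 0
Step 5: v(-3, -3) = 15

15


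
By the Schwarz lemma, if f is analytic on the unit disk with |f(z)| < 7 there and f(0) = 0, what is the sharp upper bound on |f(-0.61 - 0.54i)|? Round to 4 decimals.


Step 1: g = f/7 maps D -> D with g(0) = 0, so by the Schwarz lemma |g(z)| <= |z|, i.e. |f(z)| <= 7|z|; this is sharp (f(z) = 7z).
Step 2: |z0|^2 = (-0.61)^2 + (-0.54)^2 = 0.6637
Step 3: |z0| = sqrt(0.6637) = 0.814678
Step 4: Best bound = 7 * |z0| = 7 * 0.814678 = 5.7027

5.7027


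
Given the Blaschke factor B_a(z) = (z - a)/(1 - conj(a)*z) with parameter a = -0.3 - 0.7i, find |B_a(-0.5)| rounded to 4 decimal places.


Step 1: Numerator z0 - a = -0.5 - (-0.3 - 0.7i) = -0.2 + 0.7i
Step 2: Denominator 1 - conj(a)*z0 = 1 - (-0.3 + 0.7i)*(-0.5) = 0.85 + 0.35i
Step 3: |z0 - a|^2 = (-0.2)^2 + 0.7^2 = 0.53; |1 - conj(a)*z0|^2 = 0.85^2 + 0.35^2 = 0.845
Step 4: |B_a(-0.5)| = sqrt(0.53 / 0.845) = sqrt(0.627219)
Step 5: = 0.792

0.792


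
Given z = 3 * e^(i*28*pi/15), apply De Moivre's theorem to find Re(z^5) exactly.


Step 1: By De Moivre's theorem, z^5 = 3^5 * e^(i*5*28*pi/15) = 243 * (cos(28*pi/3) + i*sin(28*pi/3))
Step 2: |z|^5 = 3^5 = 243
Step 3: Reduce the angle mod 2*pi: 28*pi/3 - 8*pi = 4*pi/3
Step 4: cos(4*pi/3) = -1/2
Step 5: Re(z^5) = 243 * (-1/2) = -243/2

-243/2


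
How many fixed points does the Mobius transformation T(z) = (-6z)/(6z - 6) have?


Step 1: Fixed points satisfy T(z) = z
Step 2: 6z^2 = 0
Step 3: Discriminant = 0^2 - 4*6*0 = 0
Step 4: Number of fixed points = 1

1


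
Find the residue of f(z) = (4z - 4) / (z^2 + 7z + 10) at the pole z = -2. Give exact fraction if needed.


Step 1: Q(z) = z^2 + 7z + 10 = (z + 2)(z + 5)
Step 2: Q'(z) = 2z + 7
Step 3: Q'(-2) = 3, P(-2) = -12
Step 4: Res = P(-2)/Q'(-2) = -12/3 = -4

-4


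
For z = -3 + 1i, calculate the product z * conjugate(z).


Step 1: conj(z) = -3 - 1i
Step 2: z * conj(z) = (-3)^2 + 1^2
Step 3: = 9 + 1 = 10

10


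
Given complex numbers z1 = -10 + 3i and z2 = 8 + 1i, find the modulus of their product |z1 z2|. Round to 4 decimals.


Step 1: |z1| = sqrt((-10)^2 + 3^2) = sqrt(109)
Step 2: |z2| = sqrt(8^2 + 1^2) = sqrt(65)
Step 3: |z1*z2| = |z1|*|z2| = sqrt(109) * sqrt(65) = sqrt(109 * 65) = sqrt(7085)
Step 4: = 84.1724

84.1724


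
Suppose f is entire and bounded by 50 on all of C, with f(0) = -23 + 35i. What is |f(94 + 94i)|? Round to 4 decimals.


Step 1: By Liouville's theorem, a bounded entire function is constant.
Step 2: f(z) = f(0) = -23 + 35i for all z.
Step 3: |f(w)| = |-23 + 35i| = sqrt(529 + 1225)
Step 4: = 41.8808

41.8808


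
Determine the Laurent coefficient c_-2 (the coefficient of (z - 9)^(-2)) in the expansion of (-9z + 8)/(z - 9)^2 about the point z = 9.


Step 1: Write the numerator in powers of (z - 9): -9z + 8 = -9(z - 9) + (-9*9 + 8) = -9(z - 9) - 73
Step 2: Divide by (z - 9)^2: f(z) = -73(z - 9)^(-2) - 9(z - 9)^(-1)
Step 3: This finite sum is the Laurent series of f about z = 9.
Step 4: Coefficient of (z - 9)^(-2) = -9*9 + 8 = -73

-73


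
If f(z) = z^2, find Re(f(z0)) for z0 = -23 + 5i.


Step 1: z0 = -23 + 5i
Step 2: z0^2 = (-23)^2 - 5^2 - 230i
Step 3: real part = 529 - 25 = 504

504


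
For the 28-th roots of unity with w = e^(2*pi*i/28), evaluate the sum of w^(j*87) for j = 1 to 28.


Step 1: The sum sum_{j=1}^{n} w^(k*j) equals n if n | k, else 0.
Step 2: Here n = 28, k = 87
Step 3: Does n divide k? 28 | 87 -> False
Step 4: Sum = 0

0


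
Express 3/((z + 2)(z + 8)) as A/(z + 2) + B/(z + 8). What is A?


Step 1: Multiply both sides by (z + 2) and set z = -2
Step 2: A = 3 / (-2 + 8)
Step 3: A = 3 / 6
Step 4: A = 1/2

1/2


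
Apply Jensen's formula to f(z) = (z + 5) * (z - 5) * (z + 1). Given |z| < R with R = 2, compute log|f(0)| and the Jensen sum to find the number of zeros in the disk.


Jensen's formula: (1/2pi)*integral log|f(Re^it)|dt = log|f(0)| + sum_{|a_k|<R} log(R/|a_k|)
Step 1: f(0) = 5 * (-5) * 1 = -25
Step 2: log|f(0)| = log|-5| + log|5| + log|-1| = 3.2189
Step 3: Zeros inside |z| < 2: -1
Step 4: Jensen sum = log(2/1) = 0.6931
Step 5: n(R) = number of terms in the Jensen sum = count of zeros inside |z| < 2 = 1

1


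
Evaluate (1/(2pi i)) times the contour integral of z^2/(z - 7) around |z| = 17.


Step 1: f(z) = z^2, a = 7 is inside |z| = 17
Step 2: By Cauchy integral formula: (1/(2pi*i)) * integral = f(a)
Step 3: f(7) = 7^2 = 49

49


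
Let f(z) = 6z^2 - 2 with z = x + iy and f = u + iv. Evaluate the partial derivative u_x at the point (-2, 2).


Step 1: f(z) = 6(x+iy)^2 - 2
Step 2: u = 6(x^2 - y^2) - 2
Step 3: u_x = 12x + 0
Step 4: At (-2, 2): u_x = -24 + 0 = -24

-24


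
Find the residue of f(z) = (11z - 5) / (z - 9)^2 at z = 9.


Step 1: Pole of order 2 at z = 9
Step 2: Res = lim d/dz [(z - 9)^2 * f(z)] as z -> 9
Step 3: (z - 9)^2 * f(z) = 11z - 5
Step 4: d/dz[11z - 5] = 11

11


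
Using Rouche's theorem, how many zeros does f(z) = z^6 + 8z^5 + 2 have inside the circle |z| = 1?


Step 1: On |z| = 1 the three terms have sizes |z^6| = 1^6 = 1, |8z^5| = 8*1^5 = 8, |2| = 2
Step 2: The dominant term is g(z) = 8z^5; let h(z) = z^6 + 2 so f = g + h
Step 3: On |z| = 1: |g| = 8 and |h| <= 1 + 2 = 3
Step 4: Since 8 > 3, |h| < |g| on |z| = 1, so by Rouche f has the same number of zeros as g inside |z| < 1
Step 5: g(z) = 8z^5 has 5 zeros (at the origin, multiplicity 5) inside |z| < 1. Answer = 5

5


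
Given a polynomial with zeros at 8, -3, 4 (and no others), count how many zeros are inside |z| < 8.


Step 1: Check each root:
  z = 8: |8| = 8 >= 8
  z = -3: |-3| = 3 < 8
  z = 4: |4| = 4 < 8
Step 2: Count = 2

2


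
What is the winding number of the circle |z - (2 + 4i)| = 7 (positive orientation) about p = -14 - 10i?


Step 1: Center c = (2, 4), radius = 7
Step 2: |p - c|^2 = (-16)^2 + (-14)^2 = 452
Step 3: r^2 = 49
Step 4: |p-c| > r so winding number = 0

0


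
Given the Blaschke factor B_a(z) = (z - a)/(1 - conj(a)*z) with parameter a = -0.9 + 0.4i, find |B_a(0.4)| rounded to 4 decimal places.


Step 1: Numerator z0 - a = 0.4 - (-0.9 + 0.4i) = 1.3 - 0.4i
Step 2: Denominator 1 - conj(a)*z0 = 1 - (-0.9 - 0.4i)*0.4 = 1.36 + 0.16i
Step 3: |z0 - a|^2 = 1.3^2 + (-0.4)^2 = 1.85; |1 - conj(a)*z0|^2 = 1.36^2 + 0.16^2 = 1.8752
Step 4: |B_a(0.4)| = sqrt(1.85 / 1.8752) = sqrt(0.986561)
Step 5: = 0.9933

0.9933


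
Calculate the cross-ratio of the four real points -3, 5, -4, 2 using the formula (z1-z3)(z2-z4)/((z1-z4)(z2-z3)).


Step 1: (z1-z3)(z2-z4) = 1 * 3 = 3
Step 2: (z1-z4)(z2-z3) = (-5) * 9 = -45
Step 3: Cross-ratio = -3/45 = -1/15

-1/15


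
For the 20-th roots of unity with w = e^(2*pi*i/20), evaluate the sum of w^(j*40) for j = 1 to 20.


Step 1: The sum sum_{j=1}^{n} w^(k*j) equals n if n | k, else 0.
Step 2: Here n = 20, k = 40
Step 3: Does n divide k? 20 | 40 -> True
Step 4: Sum = 20

20


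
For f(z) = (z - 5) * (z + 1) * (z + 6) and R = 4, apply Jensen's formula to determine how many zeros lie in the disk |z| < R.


Jensen's formula: (1/2pi)*integral log|f(Re^it)|dt = log|f(0)| + sum_{|a_k|<R} log(R/|a_k|)
Step 1: f(0) = (-5) * 1 * 6 = -30
Step 2: log|f(0)| = log|5| + log|-1| + log|-6| = 3.4012
Step 3: Zeros inside |z| < 4: -1
Step 4: Jensen sum = log(4/1) = 1.3863
Step 5: n(R) = number of terms in the Jensen sum = count of zeros inside |z| < 4 = 1

1


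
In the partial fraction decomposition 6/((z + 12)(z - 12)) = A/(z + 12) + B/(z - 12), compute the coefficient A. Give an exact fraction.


Step 1: Multiply both sides by (z + 12) and set z = -12
Step 2: A = 6 / (-12 - 12)
Step 3: A = 6 / (-24)
Step 4: A = -1/4

-1/4


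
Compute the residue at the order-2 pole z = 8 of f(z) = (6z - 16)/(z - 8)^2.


Step 1: Pole of order 2 at z = 8
Step 2: Res = lim d/dz [(z - 8)^2 * f(z)] as z -> 8
Step 3: (z - 8)^2 * f(z) = 6z - 16
Step 4: d/dz[6z - 16] = 6

6


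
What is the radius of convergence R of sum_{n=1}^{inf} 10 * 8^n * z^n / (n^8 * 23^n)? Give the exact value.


Step 1: General term a_n = 10 * 8^n / (n^8 * 23^n)
Step 2: By the root test, |a_n|^(1/n) = 10^(1/n) * 8 / (n^(8/n) * 23) -> 8/23 as n -> infinity (since 10^(1/n) -> 1 and n^(8/n) -> 1)
Step 3: R = 1/lim|a_n|^(1/n) = 23/8

23/8


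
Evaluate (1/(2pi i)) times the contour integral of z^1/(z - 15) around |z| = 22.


Step 1: f(z) = z^1, a = 15 is inside |z| = 22
Step 2: By Cauchy integral formula: (1/(2pi*i)) * integral = f(a)
Step 3: f(15) = 15^1 = 15

15


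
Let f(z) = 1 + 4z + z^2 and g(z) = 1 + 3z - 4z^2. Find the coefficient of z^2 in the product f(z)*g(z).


Step 1: z^2 term in f*g comes from: (1)*(-4z^2) + (4z)*(3z) + (z^2)*(1)
Step 2: = -4 + 12 + 1
Step 3: = 9

9


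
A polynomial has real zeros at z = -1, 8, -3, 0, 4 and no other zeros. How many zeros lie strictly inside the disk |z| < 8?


Step 1: Check each root:
  z = -1: |-1| = 1 < 8
  z = 8: |8| = 8 >= 8
  z = -3: |-3| = 3 < 8
  z = 0: |0| = 0 < 8
  z = 4: |4| = 4 < 8
Step 2: Count = 4

4


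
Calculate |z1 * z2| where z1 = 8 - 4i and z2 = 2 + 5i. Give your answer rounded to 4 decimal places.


Step 1: |z1| = sqrt(8^2 + (-4)^2) = sqrt(80)
Step 2: |z2| = sqrt(2^2 + 5^2) = sqrt(29)
Step 3: |z1*z2| = |z1|*|z2| = sqrt(80) * sqrt(29) = sqrt(80 * 29) = sqrt(2320)
Step 4: = 48.1664

48.1664


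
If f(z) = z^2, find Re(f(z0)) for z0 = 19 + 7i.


Step 1: z0 = 19 + 7i
Step 2: z0^2 = 19^2 - 7^2 + 266i
Step 3: real part = 361 - 49 = 312

312


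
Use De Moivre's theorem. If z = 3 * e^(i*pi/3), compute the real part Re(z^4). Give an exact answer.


Step 1: By De Moivre's theorem, z^4 = 3^4 * e^(i*4*pi/3) = 81 * (cos(4*pi/3) + i*sin(4*pi/3))
Step 2: |z|^4 = 3^4 = 81
Step 3: The angle 4*pi/3 already lies in [0, 2*pi)
Step 4: cos(4*pi/3) = -1/2
Step 5: Re(z^4) = 81 * (-1/2) = -81/2

-81/2


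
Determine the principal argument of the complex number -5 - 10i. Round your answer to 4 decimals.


Step 1: z = -5 - 10i
Step 2: arg(z) = atan2(-10, -5)
Step 3: arg(z) = -2.0344

-2.0344


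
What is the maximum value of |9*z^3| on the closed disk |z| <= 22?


Step 1: On |z| = 22, |f(z)| = 9 * |z|^3 = 9 * 22^3
Step 2: By maximum modulus principle, maximum is on boundary.
Step 3: Maximum = 9 * 10648 = 95832

95832


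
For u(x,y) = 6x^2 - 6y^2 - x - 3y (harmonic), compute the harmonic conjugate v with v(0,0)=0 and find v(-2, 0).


Step 1: v_x = -u_y = 12y + 3
Step 2: v_y = u_x = 12x - 1
Step 3: v = 12xy + 3x - y + C
Step 4: v(0,0) = 0 => C = 0
Step 5: v(-2, 0) = -6

-6


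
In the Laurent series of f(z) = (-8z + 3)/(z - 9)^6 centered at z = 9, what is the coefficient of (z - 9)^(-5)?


Step 1: Write the numerator in powers of (z - 9): -8z + 3 = -8(z - 9) + (-8*9 + 3) = -8(z - 9) - 69
Step 2: Divide by (z - 9)^6: f(z) = -69(z - 9)^(-6) - 8(z - 9)^(-5)
Step 3: This finite sum is the Laurent series of f about z = 9.
Step 4: Coefficient of (z - 9)^(-5) = coefficient of (z - 9) in the re-centred numerator = -8

-8


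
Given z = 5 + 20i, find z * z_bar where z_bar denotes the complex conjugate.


Step 1: conj(z) = 5 - 20i
Step 2: z * conj(z) = 5^2 + 20^2
Step 3: = 25 + 400 = 425

425


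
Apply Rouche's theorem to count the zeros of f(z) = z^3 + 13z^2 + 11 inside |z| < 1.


Step 1: On |z| = 1 the three terms have sizes |z^3| = 1^3 = 1, |13z^2| = 13*1^2 = 13, |11| = 11
Step 2: The dominant term is g(z) = 13z^2; let h(z) = z^3 + 11 so f = g + h
Step 3: On |z| = 1: |g| = 13 and |h| <= 1 + 11 = 12
Step 4: Since 13 > 12, |h| < |g| on |z| = 1, so by Rouche f has the same number of zeros as g inside |z| < 1
Step 5: g(z) = 13z^2 has 2 zeros (at the origin, multiplicity 2) inside |z| < 1. Answer = 2

2


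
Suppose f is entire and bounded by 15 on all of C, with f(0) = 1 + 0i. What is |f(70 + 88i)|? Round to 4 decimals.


Step 1: By Liouville's theorem, a bounded entire function is constant.
Step 2: f(z) = f(0) = 1 + 0i for all z.
Step 3: |f(w)| = |1 + 0i| = sqrt(1 + 0)
Step 4: = 1.0

1.0


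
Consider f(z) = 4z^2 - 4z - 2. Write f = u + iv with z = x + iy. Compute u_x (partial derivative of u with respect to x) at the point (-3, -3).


Step 1: f(z) = 4(x+iy)^2 - 4(x+iy) - 2
Step 2: u = 4(x^2 - y^2) - 4x - 2
Step 3: u_x = 8x - 4
Step 4: At (-3, -3): u_x = -24 - 4 = -28

-28


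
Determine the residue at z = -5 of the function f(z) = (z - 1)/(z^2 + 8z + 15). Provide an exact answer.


Step 1: Q(z) = z^2 + 8z + 15 = (z + 5)(z + 3)
Step 2: Q'(z) = 2z + 8
Step 3: Q'(-5) = -2, P(-5) = -6
Step 4: Res = P(-5)/Q'(-5) = -6/(-2) = 3

3


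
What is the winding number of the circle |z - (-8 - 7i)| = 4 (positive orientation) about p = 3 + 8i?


Step 1: Center c = (-8, -7), radius = 4
Step 2: |p - c|^2 = 11^2 + 15^2 = 346
Step 3: r^2 = 16
Step 4: |p-c| > r so winding number = 0

0


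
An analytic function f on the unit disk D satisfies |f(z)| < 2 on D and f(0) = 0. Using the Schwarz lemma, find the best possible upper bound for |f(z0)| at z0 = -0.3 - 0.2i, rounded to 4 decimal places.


Step 1: g = f/2 maps D -> D with g(0) = 0, so by the Schwarz lemma |g(z)| <= |z|, i.e. |f(z)| <= 2|z|; this is sharp (f(z) = 2z).
Step 2: |z0|^2 = (-0.3)^2 + (-0.2)^2 = 0.13
Step 3: |z0| = sqrt(0.13) = 0.360555
Step 4: Best bound = 2 * |z0| = 2 * 0.360555 = 0.7211

0.7211


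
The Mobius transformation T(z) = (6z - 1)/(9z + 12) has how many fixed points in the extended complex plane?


Step 1: Fixed points satisfy T(z) = z
Step 2: 9z^2 + 6z + 1 = 0
Step 3: Discriminant = 6^2 - 4*9*1 = 0
Step 4: Number of fixed points = 1

1


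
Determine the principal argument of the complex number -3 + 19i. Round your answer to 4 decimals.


Step 1: z = -3 + 19i
Step 2: arg(z) = atan2(19, -3)
Step 3: arg(z) = 1.7274

1.7274


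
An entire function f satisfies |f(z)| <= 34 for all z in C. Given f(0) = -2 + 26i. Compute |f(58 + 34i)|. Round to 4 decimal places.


Step 1: By Liouville's theorem, a bounded entire function is constant.
Step 2: f(z) = f(0) = -2 + 26i for all z.
Step 3: |f(w)| = |-2 + 26i| = sqrt(4 + 676)
Step 4: = 26.0768

26.0768


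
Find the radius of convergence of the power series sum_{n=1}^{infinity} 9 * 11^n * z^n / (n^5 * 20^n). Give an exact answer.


Step 1: General term a_n = 9 * 11^n / (n^5 * 20^n)
Step 2: By the root test, |a_n|^(1/n) = 9^(1/n) * 11 / (n^(5/n) * 20) -> 11/20 as n -> infinity (since 9^(1/n) -> 1 and n^(5/n) -> 1)
Step 3: R = 1/lim|a_n|^(1/n) = 20/11

20/11


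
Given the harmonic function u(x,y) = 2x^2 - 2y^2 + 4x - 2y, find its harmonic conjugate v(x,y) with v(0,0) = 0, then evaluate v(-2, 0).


Step 1: v_x = -u_y = 4y + 2
Step 2: v_y = u_x = 4x + 4
Step 3: v = 4xy + 2x + 4y + C
Step 4: v(0,0) = 0 => C = 0
Step 5: v(-2, 0) = -4

-4


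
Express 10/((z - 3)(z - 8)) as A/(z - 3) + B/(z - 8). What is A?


Step 1: Multiply both sides by (z - 3) and set z = 3
Step 2: A = 10 / (3 - 8)
Step 3: A = 10 / (-5)
Step 4: A = -2

-2


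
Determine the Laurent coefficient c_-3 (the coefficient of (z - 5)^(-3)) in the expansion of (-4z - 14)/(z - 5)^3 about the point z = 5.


Step 1: Write the numerator in powers of (z - 5): -4z - 14 = -4(z - 5) + (-4*5 - 14) = -4(z - 5) - 34
Step 2: Divide by (z - 5)^3: f(z) = -34(z - 5)^(-3) - 4(z - 5)^(-2)
Step 3: This finite sum is the Laurent series of f about z = 5.
Step 4: Coefficient of (z - 5)^(-3) = -4*5 - 14 = -34

-34


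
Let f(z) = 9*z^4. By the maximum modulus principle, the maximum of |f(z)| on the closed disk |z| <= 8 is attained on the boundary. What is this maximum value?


Step 1: On |z| = 8, |f(z)| = 9 * |z|^4 = 9 * 8^4
Step 2: By maximum modulus principle, maximum is on boundary.
Step 3: Maximum = 9 * 4096 = 36864

36864


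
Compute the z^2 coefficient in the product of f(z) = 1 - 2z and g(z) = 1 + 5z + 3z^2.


Step 1: z^2 term in f*g comes from: (1)*(3z^2) + (-2z)*(5z) + (0)*(1)
Step 2: = 3 - 10 + 0
Step 3: = -7

-7


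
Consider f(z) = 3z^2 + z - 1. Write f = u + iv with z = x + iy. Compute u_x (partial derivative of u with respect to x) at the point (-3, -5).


Step 1: f(z) = 3(x+iy)^2 + (x+iy) - 1
Step 2: u = 3(x^2 - y^2) + x - 1
Step 3: u_x = 6x + 1
Step 4: At (-3, -5): u_x = -18 + 1 = -17

-17


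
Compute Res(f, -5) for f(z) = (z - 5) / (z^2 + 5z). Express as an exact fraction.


Step 1: Q(z) = z^2 + 5z = (z + 5)(z)
Step 2: Q'(z) = 2z + 5
Step 3: Q'(-5) = -5, P(-5) = -10
Step 4: Res = P(-5)/Q'(-5) = -10/(-5) = 2

2
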